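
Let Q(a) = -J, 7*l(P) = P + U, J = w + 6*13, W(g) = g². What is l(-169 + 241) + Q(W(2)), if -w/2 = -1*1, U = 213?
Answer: -275/7 ≈ -39.286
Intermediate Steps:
w = 2 (w = -(-2) = -2*(-1) = 2)
J = 80 (J = 2 + 6*13 = 2 + 78 = 80)
l(P) = 213/7 + P/7 (l(P) = (P + 213)/7 = (213 + P)/7 = 213/7 + P/7)
Q(a) = -80 (Q(a) = -1*80 = -80)
l(-169 + 241) + Q(W(2)) = (213/7 + (-169 + 241)/7) - 80 = (213/7 + (⅐)*72) - 80 = (213/7 + 72/7) - 80 = 285/7 - 80 = -275/7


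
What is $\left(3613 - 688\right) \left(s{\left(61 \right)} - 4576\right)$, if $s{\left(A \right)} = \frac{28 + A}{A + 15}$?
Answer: $- \frac{1016984475}{76} \approx -1.3381 \cdot 10^{7}$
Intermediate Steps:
$s{\left(A \right)} = \frac{28 + A}{15 + A}$
$\left(3613 - 688\right) \left(s{\left(61 \right)} - 4576\right) = \left(3613 - 688\right) \left(\frac{28 + 61}{15 + 61} - 4576\right) = 2925 \left(\frac{1}{76} \cdot 89 - 4576\right) = 2925 \left(\frac{89}{76} - 4576\right) = 2925 \left(- \frac{347687}{76}\right) = - \frac{1016984475}{76}$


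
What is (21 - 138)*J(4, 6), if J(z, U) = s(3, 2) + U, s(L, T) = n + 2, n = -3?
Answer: -585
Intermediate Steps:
s(L, T) = -1 (s(L, T) = -3 + 2 = -1)
J(z, U) = -1 + U
(21 - 138)*J(4, 6) = (21 - 138)*(-1 + 6) = -117*5 = -585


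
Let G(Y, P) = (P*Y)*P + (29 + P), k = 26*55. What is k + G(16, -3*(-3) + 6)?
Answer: 5074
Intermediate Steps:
k = 1430
G(Y, P) = 29 + P + Y*P² (G(Y, P) = Y*P² + (29 + P) = 29 + P + Y*P²)
k + G(16, -3*(-3) + 6) = 1430 + (29 + (-3*(-3) + 6) + 16*(-3*(-3) + 6)²) = 1430 + (29 + (9 + 6) + 16*(9 + 6)²) = 1430 + (29 + 15 + 16*15²) = 1430 + (29 + 15 + 16*225) = 1430 + (29 + 15 + 3600) = 1430 + 3644 = 5074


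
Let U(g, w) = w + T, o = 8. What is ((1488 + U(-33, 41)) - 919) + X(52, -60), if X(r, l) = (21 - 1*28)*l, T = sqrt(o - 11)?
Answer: 1030 + I*sqrt(3) ≈ 1030.0 + 1.732*I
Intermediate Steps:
T = I*sqrt(3) (T = sqrt(8 - 11) = sqrt(-3) = I*sqrt(3) ≈ 1.732*I)
X(r, l) = -7*l (X(r, l) = (21 - 28)*l = -7*l)
U(g, w) = w + I*sqrt(3)
((1488 + U(-33, 41)) - 919) + X(52, -60) = ((1488 + (41 + I*sqrt(3))) - 919) - 7*(-60) = ((1529 + I*sqrt(3)) - 919) + 420 = (610 + I*sqrt(3)) + 420 = 1030 + I*sqrt(3)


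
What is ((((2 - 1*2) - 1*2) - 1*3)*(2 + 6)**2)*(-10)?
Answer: 3200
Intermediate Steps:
((((2 - 1*2) - 1*2) - 1*3)*(2 + 6)**2)*(-10) = ((((2 - 2) - 2) - 3)*8**2)*(-10) = (((0 - 2) - 3)*64)*(-10) = ((-2 - 3)*64)*(-10) = -5*64*(-10) = -320*(-10) = 3200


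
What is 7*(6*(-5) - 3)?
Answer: -231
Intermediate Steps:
7*(6*(-5) - 3) = 7*(-30 - 3) = 7*(-33) = -231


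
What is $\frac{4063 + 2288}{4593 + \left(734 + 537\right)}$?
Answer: $\frac{6351}{5864} \approx 1.083$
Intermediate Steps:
$\frac{4063 + 2288}{4593 + \left(734 + 537\right)} = \frac{6351}{4593 + 1271} = \frac{6351}{5864}$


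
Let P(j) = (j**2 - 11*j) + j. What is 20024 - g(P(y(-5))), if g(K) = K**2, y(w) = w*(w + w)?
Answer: -3979976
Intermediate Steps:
y(w) = 2*w**2 (y(w) = w*(2*w) = 2*w**2)
P(j) = j**2 - 10*j
20024 - g(P(y(-5))) = 20024 - ((2*(-5)**2)*(-10 + 2*(-5)**2))**2 = 20024 - ((2*25)*(-10 + 2*25))**2 = 20024 - (50*(-10 + 50))**2 = 20024 - (50*40)**2 = 20024 - 1*2000**2 = 20024 - 1*4000000 = 20024 - 4000000 = -3979976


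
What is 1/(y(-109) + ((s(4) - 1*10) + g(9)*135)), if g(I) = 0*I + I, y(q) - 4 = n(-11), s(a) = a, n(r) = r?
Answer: 1/1202 ≈ 0.00083195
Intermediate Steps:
y(q) = -7 (y(q) = 4 - 11 = -7)
g(I) = I (g(I) = 0 + I = I)
1/(y(-109) + ((s(4) - 1*10) + g(9)*135)) = 1/(-7 + ((4 - 1*10) + 9*135)) = 1/(-7 + ((4 - 10) + 1215)) = 1/(-7 + (-6 + 1215)) = 1/(-7 + 1209) = 1/1202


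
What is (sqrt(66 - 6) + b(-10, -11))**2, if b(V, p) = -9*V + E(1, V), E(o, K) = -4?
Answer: 7456 + 344*sqrt(15) ≈ 8788.3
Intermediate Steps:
b(V, p) = -4 - 9*V (b(V, p) = -9*V - 4 = -4 - 9*V)
(sqrt(66 - 6) + b(-10, -11))**2 = (sqrt(66 - 6) + (-4 - 9*(-10)))**2 = (sqrt(60) + (-4 + 90))**2 = (2*sqrt(15) + 86)**2 = (86 + 2*sqrt(15))**2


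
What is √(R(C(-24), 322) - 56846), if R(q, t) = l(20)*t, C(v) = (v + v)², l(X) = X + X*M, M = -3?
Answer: I*√69726 ≈ 264.06*I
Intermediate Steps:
l(X) = -2*X (l(X) = X + X*(-3) = X - 3*X = -2*X)
C(v) = 4*v² (C(v) = (2*v)² = 4*v²)
R(q, t) = -40*t (R(q, t) = (-2*20)*t = -40*t)
√(R(C(-24), 322) - 56846) = √(-40*322 - 56846) = √(-12880 - 56846) = √(-69726) = I*√69726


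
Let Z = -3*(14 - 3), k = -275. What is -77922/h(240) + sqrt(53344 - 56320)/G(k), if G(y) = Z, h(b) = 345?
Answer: -25974/115 - 4*I*sqrt(186)/33 ≈ -225.86 - 1.6531*I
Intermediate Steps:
Z = -33 (Z = -3*11 = -33)
G(y) = -33
-77922/h(240) + sqrt(53344 - 56320)/G(k) = -77922/345 + sqrt(53344 - 56320)/(-33) = -77922*1/345 + sqrt(-2976)*(-1/33) = -25974/115 + (4*I*sqrt(186))*(-1/33) = -25974/115 - 4*I*sqrt(186)/33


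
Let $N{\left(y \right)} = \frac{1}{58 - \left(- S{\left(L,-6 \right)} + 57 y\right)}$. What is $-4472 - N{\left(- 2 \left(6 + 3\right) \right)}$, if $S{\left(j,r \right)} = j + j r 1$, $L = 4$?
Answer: $- \frac{4758209}{1064} \approx -4472.0$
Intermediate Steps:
$S{\left(j,r \right)} = j + j r$
$N{\left(y \right)} = \frac{1}{38 - 57 y}$ ($N{\left(y \right)} = \frac{1}{58 - \left(- 4 \left(1 - 6\right) + 57 y\right)} = \frac{1}{58 - \left(20 + 57 y\right)} = \frac{1}{38 - 57 y}$)
$-4472 - N{\left(- 2 \left(6 + 3\right) \right)} = -4472 - \frac{1}{19 \left(2 - 3 \left(- 2 \left(6 + 3\right)\right)\right)} = -4472 - \frac{1}{19 \left(2 - 3 \left(\left(-2\right) 9\right)\right)} = -4472 - \frac{1}{19 \left(2 - -54\right)} = -4472 - \frac{1}{19 \left(2 + 54\right)} = -4472 - \frac{1}{19 \cdot 56} = -4472 - \frac{1}{19} \cdot \frac{1}{56} = -4472 - \frac{1}{1064} = - \frac{4758209}{1064}$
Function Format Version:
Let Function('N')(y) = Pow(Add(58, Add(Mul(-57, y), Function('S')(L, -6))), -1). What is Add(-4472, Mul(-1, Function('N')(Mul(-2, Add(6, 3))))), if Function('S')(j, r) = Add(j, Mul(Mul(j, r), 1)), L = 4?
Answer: Rational(-4758209, 1064) ≈ -4472.0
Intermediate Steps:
Function('S')(j, r) = Add(j, Mul(j, r))
Function('N')(y) = Pow(Add(38, Mul(-57, y)), -1) (Function('N')(y) = Pow(Add(58, Add(Mul(-57, y), Mul(4, Add(1, -6)))), -1) = Pow(Add(58, Add(Mul(-57, y), Mul(4, -5))), -1) = Pow(Add(58, Add(Mul(-57, y), -20)), -1) = Pow(Add(58, Add(-20, Mul(-57, y))), -1) = Pow(Add(38, Mul(-57, y)), -1))
Add(-4472, Mul(-1, Function('N')(Mul(-2, Add(6, 3))))) = Add(-4472, Mul(-1, Mul(Rational(1, 19), Pow(Add(2, Mul(-3, Mul(-2, Add(6, 3)))), -1)))) = Add(-4472, Mul(-1, Mul(Rational(1, 19), Pow(Add(2, Mul(-3, Mul(-2, 9))), -1)))) = Add(-4472, Mul(-1, Mul(Rational(1, 19), Pow(Add(2, Mul(-3, -18)), -1)))) = Add(-4472, Mul(-1, Mul(Rational(1, 19), Pow(Add(2, 54), -1)))) = Add(-4472, Mul(-1, Mul(Rational(1, 19), Pow(56, -1)))) = Add(-4472, Mul(-1, Mul(Rational(1, 19), Rational(1, 56)))) = Add(-4472, Mul(-1, Rational(1, 1064))) = Add(-4472, Rational(-1, 1064)) = Rational(-4758209, 1064)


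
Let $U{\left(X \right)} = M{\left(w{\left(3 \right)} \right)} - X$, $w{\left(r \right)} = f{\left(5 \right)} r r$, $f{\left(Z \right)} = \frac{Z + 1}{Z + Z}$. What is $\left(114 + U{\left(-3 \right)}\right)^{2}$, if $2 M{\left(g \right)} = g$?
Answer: $\frac{1432809}{100} \approx 14328.0$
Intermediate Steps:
$f{\left(Z \right)} = \frac{1 + Z}{2 Z}$
$w{\left(r \right)} = \frac{3 r^{2}}{5}$ ($w{\left(r \right)} = \frac{1 + 5}{2 \cdot 5} r r = \frac{1}{2} \cdot \frac{1}{5} \cdot 6 r r = \frac{3 r}{5} r = \frac{3 r^{2}}{5}$)
$M{\left(g \right)} = \frac{g}{2}$
$U{\left(X \right)} = \frac{27}{10} - X$ ($U{\left(X \right)} = \frac{\frac{3}{5} \cdot 3^{2}}{2} - X = \frac{\frac{3}{5} \cdot 9}{2} - X = \frac{1}{2} \cdot \frac{27}{5} - X = \frac{27}{10} - X$)
$\left(114 + U{\left(-3 \right)}\right)^{2} = \left(114 + \left(\frac{27}{10} - -3\right)\right)^{2} = \left(114 + \left(\frac{27}{10} + 3\right)\right)^{2} = \left(114 + \frac{57}{10}\right)^{2} = \left(\frac{1197}{10}\right)^{2} = \frac{1432809}{100}$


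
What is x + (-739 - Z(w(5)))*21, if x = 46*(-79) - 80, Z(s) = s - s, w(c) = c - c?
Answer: -19233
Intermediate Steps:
w(c) = 0
Z(s) = 0
x = -3714 (x = -3634 - 80 = -3714)
x + (-739 - Z(w(5)))*21 = -3714 + (-739 - 1*0)*21 = -3714 + (-739 + 0)*21 = -3714 - 739*21 = -3714 - 15519 = -19233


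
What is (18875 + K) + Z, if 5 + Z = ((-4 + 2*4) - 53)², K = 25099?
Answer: 46370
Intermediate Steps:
Z = 2396 (Z = -5 + ((-4 + 2*4) - 53)² = -5 + ((-4 + 8) - 53)² = -5 + (4 - 53)² = -5 + (-49)² = -5 + 2401 = 2396)
(18875 + K) + Z = (18875 + 25099) + 2396 = 43974 + 2396 = 46370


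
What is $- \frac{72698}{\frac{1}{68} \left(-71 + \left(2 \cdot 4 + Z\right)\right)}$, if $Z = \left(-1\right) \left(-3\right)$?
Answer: $\frac{1235866}{15} \approx 82391.0$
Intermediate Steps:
$Z = 3$
$- \frac{72698}{\frac{1}{68} \left(-71 + \left(2 \cdot 4 + Z\right)\right)} = - \frac{72698}{\frac{1}{68} \left(-71 + \left(2 \cdot 4 + 3\right)\right)} = - \frac{72698}{\frac{1}{68} \left(-71 + \left(8 + 3\right)\right)} = - \frac{72698}{\frac{1}{68} \left(-71 + 11\right)} = - \frac{72698}{\frac{1}{68} \left(-60\right)} = - \frac{72698}{- \frac{15}{17}} = \left(-72698\right) \left(- \frac{17}{15}\right) = \frac{1235866}{15}$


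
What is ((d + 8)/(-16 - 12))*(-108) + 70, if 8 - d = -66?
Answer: 2704/7 ≈ 386.29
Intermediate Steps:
d = 74 (d = 8 - 1*(-66) = 8 + 66 = 74)
((d + 8)/(-16 - 12))*(-108) + 70 = ((74 + 8)/(-16 - 12))*(-108) + 70 = (82/(-28))*(-108) + 70 = (82*(-1/28))*(-108) + 70 = -41/14*(-108) + 70 = 2214/7 + 70 = 2704/7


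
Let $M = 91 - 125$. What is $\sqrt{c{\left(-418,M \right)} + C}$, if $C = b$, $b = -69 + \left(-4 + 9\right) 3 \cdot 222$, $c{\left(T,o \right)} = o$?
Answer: $\sqrt{3227} \approx 56.807$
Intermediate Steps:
$M = -34$
$b = 3261$ ($b = -69 + 5 \cdot 3 \cdot 222 = -69 + 15 \cdot 222 = -69 + 3330 = 3261$)
$C = 3261$
$\sqrt{c{\left(-418,M \right)} + C} = \sqrt{-34 + 3261} = \sqrt{3227}$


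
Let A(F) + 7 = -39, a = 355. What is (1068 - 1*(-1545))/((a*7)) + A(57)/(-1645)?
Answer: 18011/16685 ≈ 1.0795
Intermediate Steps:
A(F) = -46 (A(F) = -7 - 39 = -46)
(1068 - 1*(-1545))/((a*7)) + A(57)/(-1645) = (1068 - 1*(-1545))/((355*7)) - 46/(-1645) = (1068 + 1545)/2485 - 46*(-1/1645) = 2613*(1/2485) + 46/1645 = 2613/2485 + 46/1645 = 18011/16685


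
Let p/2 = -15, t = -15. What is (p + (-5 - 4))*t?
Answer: 585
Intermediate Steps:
p = -30 (p = 2*(-15) = -30)
(p + (-5 - 4))*t = (-30 + (-5 - 4))*(-15) = (-30 - 9)*(-15) = -39*(-15) = 585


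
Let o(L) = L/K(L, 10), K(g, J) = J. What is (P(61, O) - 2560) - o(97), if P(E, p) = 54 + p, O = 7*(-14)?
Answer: -26137/10 ≈ -2613.7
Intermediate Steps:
O = -98
o(L) = L/10
(P(61, O) - 2560) - o(97) = ((54 - 98) - 2560) - 97/10 = (-44 - 2560) - 1*97/10 = -2604 - 97/10 = -26137/10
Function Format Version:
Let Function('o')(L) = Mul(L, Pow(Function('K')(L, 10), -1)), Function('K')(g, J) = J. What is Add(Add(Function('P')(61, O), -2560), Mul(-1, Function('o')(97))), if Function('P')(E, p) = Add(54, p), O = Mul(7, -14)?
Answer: Rational(-26137, 10) ≈ -2613.7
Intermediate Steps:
O = -98
Function('o')(L) = Mul(Rational(1, 10), L) (Function('o')(L) = Mul(L, Pow(10, -1)) = Mul(L, Rational(1, 10)) = Mul(Rational(1, 10), L))
Add(Add(Function('P')(61, O), -2560), Mul(-1, Function('o')(97))) = Add(Add(Add(54, -98), -2560), Mul(-1, Mul(Rational(1, 10), 97))) = Add(Add(-44, -2560), Mul(-1, Rational(97, 10))) = Add(-2604, Rational(-97, 10)) = Rational(-26137, 10)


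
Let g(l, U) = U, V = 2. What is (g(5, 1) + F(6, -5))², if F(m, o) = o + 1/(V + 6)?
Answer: 961/64 ≈ 15.016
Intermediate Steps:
F(m, o) = ⅛ + o (F(m, o) = o + 1/(2 + 6) = o + 1/8 = o + ⅛ = ⅛ + o)
(g(5, 1) + F(6, -5))² = (1 + (⅛ - 5))² = (1 - 39/8)² = (-31/8)² = 961/64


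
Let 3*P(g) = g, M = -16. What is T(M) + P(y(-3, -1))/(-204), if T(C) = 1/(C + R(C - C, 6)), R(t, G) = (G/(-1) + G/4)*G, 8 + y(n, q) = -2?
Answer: -91/13158 ≈ -0.0069159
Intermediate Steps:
y(n, q) = -10 (y(n, q) = -8 - 2 = -10)
R(t, G) = -3*G²/4 (R(t, G) = (G*(-1) + G*(¼))*G = (-G + G/4)*G = (-3*G/4)*G = -3*G²/4)
T(C) = 1/(-27 + C) (T(C) = 1/(C - ¾*6²) = 1/(C - ¾*36) = 1/(C - 27) = 1/(-27 + C))
P(g) = g/3
T(M) + P(y(-3, -1))/(-204) = 1/(-27 - 16) + ((⅓)*(-10))/(-204) = 1/(-43) - 10/3*(-1/204) = -1/43 + 5/306 = -91/13158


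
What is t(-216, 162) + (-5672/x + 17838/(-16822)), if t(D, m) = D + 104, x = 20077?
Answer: -19139950419/168867647 ≈ -113.34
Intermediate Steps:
t(D, m) = 104 + D
t(-216, 162) + (-5672/x + 17838/(-16822)) = (104 - 216) + (-5672/20077 + 17838/(-16822)) = -112 + (-5672*1/20077 + 17838*(-1/16822)) = -112 + (-5672/20077 - 8919/8411) = -112 - 226773955/168867647 = -19139950419/168867647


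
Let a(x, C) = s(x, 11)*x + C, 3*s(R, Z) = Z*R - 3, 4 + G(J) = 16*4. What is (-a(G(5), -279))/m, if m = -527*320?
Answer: 12861/168640 ≈ 0.076263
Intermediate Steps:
G(J) = 60 (G(J) = -4 + 16*4 = -4 + 64 = 60)
m = -168640
s(R, Z) = -1 + R*Z/3 (s(R, Z) = (Z*R - 3)/3 = (R*Z - 3)/3 = (-3 + R*Z)/3 = -1 + R*Z/3)
a(x, C) = C + x*(-1 + 11*x/3) (a(x, C) = (-1 + (⅓)*x*11)*x + C = (-1 + 11*x/3)*x + C = x*(-1 + 11*x/3) + C = C + x*(-1 + 11*x/3))
(-a(G(5), -279))/m = -(-279 - 1*60 + (11/3)*60²)/(-168640) = -(-279 - 60 + (11/3)*3600)*(-1/168640) = -(-279 - 60 + 13200)*(-1/168640) = -1*12861*(-1/168640) = -12861*(-1/168640) = 12861/168640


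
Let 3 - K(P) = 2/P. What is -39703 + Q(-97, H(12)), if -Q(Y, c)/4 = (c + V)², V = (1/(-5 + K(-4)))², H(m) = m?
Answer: -3266119/81 ≈ -40322.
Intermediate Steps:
K(P) = 3 - 2/P
V = 4/9 (V = (1/(-5 + (3 - 2/(-4))))² = (1/(-5 + (3 - 2*(-¼))))² = (1/(-5 + (3 + ½)))² = (1/(-5 + 7/2))² = (1/(-3/2))² = (-⅔)² = 4/9 ≈ 0.44444)
Q(Y, c) = -4*(4/9 + c)² (Q(Y, c) = -4*(c + 4/9)² = -4*(4/9 + c)²)
-39703 + Q(-97, H(12)) = -39703 - 4*(4 + 9*12)²/81 = -39703 - 4*(4 + 108)²/81 = -39703 - 4/81*112² = -39703 - 4/81*12544 = -39703 - 50176/81 = -3266119/81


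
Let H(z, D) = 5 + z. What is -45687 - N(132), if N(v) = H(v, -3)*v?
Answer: -63771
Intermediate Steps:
N(v) = v*(5 + v) (N(v) = (5 + v)*v = v*(5 + v))
-45687 - N(132) = -45687 - 132*(5 + 132) = -45687 - 132*137 = -45687 - 1*18084 = -45687 - 18084 = -63771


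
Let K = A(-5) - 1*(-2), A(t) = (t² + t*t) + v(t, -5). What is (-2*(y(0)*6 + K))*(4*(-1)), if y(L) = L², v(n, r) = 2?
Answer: 432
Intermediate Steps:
A(t) = 2 + 2*t² (A(t) = (t² + t*t) + 2 = (t² + t²) + 2 = 2*t² + 2 = 2 + 2*t²)
K = 54 (K = (2 + 2*(-5)²) - 1*(-2) = (2 + 2*25) + 2 = (2 + 50) + 2 = 52 + 2 = 54)
(-2*(y(0)*6 + K))*(4*(-1)) = (-2*(0²*6 + 54))*(4*(-1)) = -2*(0*6 + 54)*(-4) = -2*(0 + 54)*(-4) = -2*54*(-4) = -108*(-4) = 432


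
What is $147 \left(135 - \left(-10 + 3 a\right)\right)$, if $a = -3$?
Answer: $22638$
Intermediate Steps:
$147 \left(135 - \left(-10 + 3 a\right)\right) = 147 \left(135 - -19\right) = 147 \left(135 + \left(10 + 9\right)\right) = 147 \left(135 + 19\right) = 147 \cdot 154 = 22638$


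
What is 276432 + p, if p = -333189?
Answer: -56757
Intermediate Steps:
276432 + p = 276432 - 333189 = -56757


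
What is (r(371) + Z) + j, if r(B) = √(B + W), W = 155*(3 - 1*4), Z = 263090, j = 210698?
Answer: 473788 + 6*√6 ≈ 4.7380e+5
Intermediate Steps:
W = -155 (W = 155*(3 - 4) = 155*(-1) = -155)
r(B) = √(-155 + B) (r(B) = √(B - 155) = √(-155 + B))
(r(371) + Z) + j = (√(-155 + 371) + 263090) + 210698 = (√216 + 263090) + 210698 = (6*√6 + 263090) + 210698 = (263090 + 6*√6) + 210698 = 473788 + 6*√6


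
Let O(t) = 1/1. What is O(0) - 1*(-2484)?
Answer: 2485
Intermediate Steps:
O(t) = 1
O(0) - 1*(-2484) = 1 - 1*(-2484) = 1 + 2484 = 2485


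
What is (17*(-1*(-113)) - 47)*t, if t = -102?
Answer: -191148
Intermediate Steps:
(17*(-1*(-113)) - 47)*t = (17*(-1*(-113)) - 47)*(-102) = (17*113 - 47)*(-102) = (1921 - 47)*(-102) = 1874*(-102) = -191148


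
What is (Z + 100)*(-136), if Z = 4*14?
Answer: -21216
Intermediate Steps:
Z = 56
(Z + 100)*(-136) = (56 + 100)*(-136) = 156*(-136) = -21216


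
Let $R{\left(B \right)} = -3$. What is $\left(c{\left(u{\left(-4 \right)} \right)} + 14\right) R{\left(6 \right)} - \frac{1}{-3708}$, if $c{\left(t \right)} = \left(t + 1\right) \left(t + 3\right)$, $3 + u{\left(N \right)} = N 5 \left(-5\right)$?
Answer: $- \frac{109170935}{3708} \approx -29442.0$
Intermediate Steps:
$u{\left(N \right)} = -3 - 25 N$ ($u{\left(N \right)} = -3 + N 5 \left(-5\right) = -3 + 5 N \left(-5\right) = -3 - 25 N$)
$c{\left(t \right)} = \left(1 + t\right) \left(3 + t\right)$
$\left(c{\left(u{\left(-4 \right)} \right)} + 14\right) R{\left(6 \right)} - \frac{1}{-3708} = \left(\left(3 + \left(-3 - -100\right)^{2} + 4 \left(-3 - -100\right)\right) + 14\right) \left(-3\right) - \frac{1}{-3708} = \left(\left(3 + \left(-3 + 100\right)^{2} + 4 \left(-3 + 100\right)\right) + 14\right) \left(-3\right) - - \frac{1}{3708} = \left(\left(3 + 97^{2} + 4 \cdot 97\right) + 14\right) \left(-3\right) + \frac{1}{3708} = \left(\left(3 + 9409 + 388\right) + 14\right) \left(-3\right) + \frac{1}{3708} = \left(9800 + 14\right) \left(-3\right) + \frac{1}{3708} = 9814 \left(-3\right) + \frac{1}{3708} = -29442 + \frac{1}{3708} = - \frac{109170935}{3708}$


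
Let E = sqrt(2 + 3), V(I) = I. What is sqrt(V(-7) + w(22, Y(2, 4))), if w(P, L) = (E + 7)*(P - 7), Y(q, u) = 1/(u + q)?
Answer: sqrt(98 + 15*sqrt(5)) ≈ 11.469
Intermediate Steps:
Y(q, u) = 1/(q + u)
E = sqrt(5) ≈ 2.2361
w(P, L) = (-7 + P)*(7 + sqrt(5)) (w(P, L) = (sqrt(5) + 7)*(P - 7) = (7 + sqrt(5))*(-7 + P) = (-7 + P)*(7 + sqrt(5)))
sqrt(V(-7) + w(22, Y(2, 4))) = sqrt(-7 + (-49 - 7*sqrt(5) + 7*22 + 22*sqrt(5))) = sqrt(-7 + (-49 - 7*sqrt(5) + 154 + 22*sqrt(5))) = sqrt(-7 + (105 + 15*sqrt(5))) = sqrt(98 + 15*sqrt(5))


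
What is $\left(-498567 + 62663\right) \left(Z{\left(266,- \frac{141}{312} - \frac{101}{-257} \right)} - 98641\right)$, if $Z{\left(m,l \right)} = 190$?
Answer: $42915184704$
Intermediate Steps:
$\left(-498567 + 62663\right) \left(Z{\left(266,- \frac{141}{312} - \frac{101}{-257} \right)} - 98641\right) = \left(-498567 + 62663\right) \left(190 - 98641\right) = \left(-435904\right) \left(-98451\right) = 42915184704$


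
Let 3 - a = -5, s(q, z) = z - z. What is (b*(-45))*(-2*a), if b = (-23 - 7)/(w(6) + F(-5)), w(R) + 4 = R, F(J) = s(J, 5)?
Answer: -10800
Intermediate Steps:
s(q, z) = 0
a = 8 (a = 3 - 1*(-5) = 3 + 5 = 8)
F(J) = 0
w(R) = -4 + R
b = -15 (b = (-23 - 7)/((-4 + 6) + 0) = -30/(2 + 0) = -30/2 = -30*1/2 = -15)
(b*(-45))*(-2*a) = (-15*(-45))*(-2*8) = 675*(-16) = -10800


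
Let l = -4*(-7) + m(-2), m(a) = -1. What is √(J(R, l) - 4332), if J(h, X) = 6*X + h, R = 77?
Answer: I*√4093 ≈ 63.977*I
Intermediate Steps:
l = 27 (l = -4*(-7) - 1 = 28 - 1 = 27)
J(h, X) = h + 6*X
√(J(R, l) - 4332) = √((77 + 6*27) - 4332) = √((77 + 162) - 4332) = √(239 - 4332) = √(-4093) = I*√4093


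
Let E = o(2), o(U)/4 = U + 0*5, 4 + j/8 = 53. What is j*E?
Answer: 3136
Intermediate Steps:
j = 392 (j = -32 + 8*53 = -32 + 424 = 392)
o(U) = 4*U (o(U) = 4*(U + 0*5) = 4*(U + 0) = 4*U)
E = 8 (E = 4*2 = 8)
j*E = 392*8 = 3136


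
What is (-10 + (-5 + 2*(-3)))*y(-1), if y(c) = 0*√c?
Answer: 0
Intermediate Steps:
y(c) = 0
(-10 + (-5 + 2*(-3)))*y(-1) = (-10 + (-5 + 2*(-3)))*0 = (-10 + (-5 - 6))*0 = (-10 - 11)*0 = -21*0 = 0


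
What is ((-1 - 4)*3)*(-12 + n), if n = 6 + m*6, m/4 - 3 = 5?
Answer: -2790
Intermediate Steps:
m = 32 (m = 12 + 4*5 = 12 + 20 = 32)
n = 198 (n = 6 + 32*6 = 6 + 192 = 198)
((-1 - 4)*3)*(-12 + n) = ((-1 - 4)*3)*(-12 + 198) = -5*3*186 = -15*186 = -2790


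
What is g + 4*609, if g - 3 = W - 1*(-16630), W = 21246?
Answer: 40315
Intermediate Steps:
g = 37879 (g = 3 + (21246 - 1*(-16630)) = 3 + (21246 + 16630) = 3 + 37876 = 37879)
g + 4*609 = 37879 + 4*609 = 37879 + 2436 = 40315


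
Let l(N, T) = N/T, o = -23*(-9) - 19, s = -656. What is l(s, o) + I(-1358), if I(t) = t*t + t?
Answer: 86611718/47 ≈ 1.8428e+6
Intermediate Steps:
I(t) = t + t² (I(t) = t² + t = t + t²)
o = 188 (o = 207 - 19 = 188)
l(s, o) + I(-1358) = -656/188 - 1358*(1 - 1358) = -656*1/188 - 1358*(-1357) = -164/47 + 1842806 = 86611718/47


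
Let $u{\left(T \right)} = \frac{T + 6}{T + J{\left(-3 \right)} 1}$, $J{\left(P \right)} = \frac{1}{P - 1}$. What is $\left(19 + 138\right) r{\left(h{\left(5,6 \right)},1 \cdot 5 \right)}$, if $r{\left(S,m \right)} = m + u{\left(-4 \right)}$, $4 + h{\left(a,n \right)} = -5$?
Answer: $\frac{12089}{17} \approx 711.12$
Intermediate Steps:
$h{\left(a,n \right)} = -9$ ($h{\left(a,n \right)} = -4 - 5 = -9$)
$J{\left(P \right)} = \frac{1}{-1 + P}$
$u{\left(T \right)} = \frac{6 + T}{- \frac{1}{4} + T}$ ($u{\left(T \right)} = \frac{T + 6}{T + \frac{1}{-1 - 3} \cdot 1} = \frac{6 + T}{T + \frac{1}{-4} \cdot 1} = \frac{6 + T}{T - \frac{1}{4}} = \frac{6 + T}{- \frac{1}{4} + T}$)
$r{\left(S,m \right)} = - \frac{8}{17} + m$ ($r{\left(S,m \right)} = m + \frac{4 \left(6 - 4\right)}{-1 + 4 \left(-4\right)} = m + 4 \frac{1}{-1 - 16} \cdot 2 = m + 4 \frac{1}{-17} \cdot 2 = m + 4 \left(- \frac{1}{17}\right) 2 = m - \frac{8}{17} = - \frac{8}{17} + m$)
$\left(19 + 138\right) r{\left(h{\left(5,6 \right)},1 \cdot 5 \right)} = \left(19 + 138\right) \left(- \frac{8}{17} + 1 \cdot 5\right) = 157 \left(- \frac{8}{17} + 5\right) = 157 \cdot \frac{77}{17} = \frac{12089}{17}$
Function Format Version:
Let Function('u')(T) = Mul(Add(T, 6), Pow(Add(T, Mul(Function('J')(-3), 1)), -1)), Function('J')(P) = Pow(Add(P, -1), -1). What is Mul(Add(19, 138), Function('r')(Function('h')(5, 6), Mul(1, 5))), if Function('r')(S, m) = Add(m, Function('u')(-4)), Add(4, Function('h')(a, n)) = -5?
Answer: Rational(12089, 17) ≈ 711.12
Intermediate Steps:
Function('h')(a, n) = -9 (Function('h')(a, n) = Add(-4, -5) = -9)
Function('J')(P) = Pow(Add(-1, P), -1)
Function('u')(T) = Mul(Pow(Add(Rational(-1, 4), T), -1), Add(6, T)) (Function('u')(T) = Mul(Add(T, 6), Pow(Add(T, Mul(Pow(Add(-1, -3), -1), 1)), -1)) = Mul(Add(6, T), Pow(Add(T, Mul(Pow(-4, -1), 1)), -1)) = Mul(Add(6, T), Pow(Add(T, Mul(Rational(-1, 4), 1)), -1)) = Mul(Add(6, T), Pow(Add(T, Rational(-1, 4)), -1)) = Mul(Add(6, T), Pow(Add(Rational(-1, 4), T), -1)) = Mul(Pow(Add(Rational(-1, 4), T), -1), Add(6, T)))
Function('r')(S, m) = Add(Rational(-8, 17), m) (Function('r')(S, m) = Add(m, Mul(4, Pow(Add(-1, Mul(4, -4)), -1), Add(6, -4))) = Add(m, Mul(4, Pow(Add(-1, -16), -1), 2)) = Add(m, Mul(4, Pow(-17, -1), 2)) = Add(m, Mul(4, Rational(-1, 17), 2)) = Add(m, Rational(-8, 17)) = Add(Rational(-8, 17), m))
Mul(Add(19, 138), Function('r')(Function('h')(5, 6), Mul(1, 5))) = Mul(Add(19, 138), Add(Rational(-8, 17), Mul(1, 5))) = Mul(157, Add(Rational(-8, 17), 5)) = Mul(157, Rational(77, 17)) = Rational(12089, 17)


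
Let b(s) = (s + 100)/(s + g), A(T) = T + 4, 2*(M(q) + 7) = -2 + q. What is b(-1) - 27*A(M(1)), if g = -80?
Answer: 1679/18 ≈ 93.278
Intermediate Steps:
M(q) = -8 + q/2 (M(q) = -7 + (-2 + q)/2 = -7 + (-1 + q/2) = -8 + q/2)
A(T) = 4 + T
b(s) = (100 + s)/(-80 + s) (b(s) = (s + 100)/(s - 80) = (100 + s)/(-80 + s))
b(-1) - 27*A(M(1)) = (100 - 1)/(-80 - 1) - 27*(4 + (-8 + (1/2)*1)) = 99/(-81) - 27*(4 + (-8 + 1/2)) = -1/81*99 - 27*(4 - 15/2) = -11/9 - 27*(-7)/2 = -11/9 - 1*(-189/2) = -11/9 + 189/2 = 1679/18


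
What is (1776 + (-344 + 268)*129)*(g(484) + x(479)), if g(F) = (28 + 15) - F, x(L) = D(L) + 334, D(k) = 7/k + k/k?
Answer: 407557476/479 ≈ 8.5085e+5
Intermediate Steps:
D(k) = 1 + 7/k (D(k) = 7/k + 1 = 1 + 7/k)
x(L) = 334 + (7 + L)/L (x(L) = (7 + L)/L + 334 = 334 + (7 + L)/L)
g(F) = 43 - F
(1776 + (-344 + 268)*129)*(g(484) + x(479)) = (1776 + (-344 + 268)*129)*((43 - 1*484) + (335 + 7/479)) = (1776 - 76*129)*((43 - 484) + (335 + 7*(1/479))) = (1776 - 9804)*(-441 + (335 + 7/479)) = -8028*(-441 + 160472/479) = -8028*(-50767/479) = 407557476/479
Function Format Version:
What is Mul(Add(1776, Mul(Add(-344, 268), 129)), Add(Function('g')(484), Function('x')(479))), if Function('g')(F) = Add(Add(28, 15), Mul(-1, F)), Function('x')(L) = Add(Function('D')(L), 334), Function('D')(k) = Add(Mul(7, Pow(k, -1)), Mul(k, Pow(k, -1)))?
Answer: Rational(407557476, 479) ≈ 8.5085e+5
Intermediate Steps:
Function('D')(k) = Add(1, Mul(7, Pow(k, -1))) (Function('D')(k) = Add(Mul(7, Pow(k, -1)), 1) = Add(1, Mul(7, Pow(k, -1))))
Function('x')(L) = Add(334, Mul(Pow(L, -1), Add(7, L))) (Function('x')(L) = Add(Mul(Pow(L, -1), Add(7, L)), 334) = Add(334, Mul(Pow(L, -1), Add(7, L))))
Function('g')(F) = Add(43, Mul(-1, F))
Mul(Add(1776, Mul(Add(-344, 268), 129)), Add(Function('g')(484), Function('x')(479))) = Mul(Add(1776, Mul(Add(-344, 268), 129)), Add(Add(43, Mul(-1, 484)), Add(335, Mul(7, Pow(479, -1))))) = Mul(Add(1776, Mul(-76, 129)), Add(Add(43, -484), Add(335, Mul(7, Rational(1, 479))))) = Mul(Add(1776, -9804), Add(-441, Add(335, Rational(7, 479)))) = Mul(-8028, Add(-441, Rational(160472, 479))) = Mul(-8028, Rational(-50767, 479)) = Rational(407557476, 479)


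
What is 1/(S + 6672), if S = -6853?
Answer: -1/181 ≈ -0.0055249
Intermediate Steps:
1/(S + 6672) = 1/(-6853 + 6672) = 1/(-181) = -1/181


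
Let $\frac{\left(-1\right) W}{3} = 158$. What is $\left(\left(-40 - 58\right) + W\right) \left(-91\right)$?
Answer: $52052$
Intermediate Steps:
$W = -474$ ($W = \left(-3\right) 158 = -474$)
$\left(\left(-40 - 58\right) + W\right) \left(-91\right) = \left(\left(-40 - 58\right) - 474\right) \left(-91\right) = \left(-98 - 474\right) \left(-91\right) = \left(-572\right) \left(-91\right) = 52052$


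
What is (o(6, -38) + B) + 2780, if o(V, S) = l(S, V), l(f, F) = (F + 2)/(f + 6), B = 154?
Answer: 11735/4 ≈ 2933.8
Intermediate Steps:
l(f, F) = (2 + F)/(6 + f)
o(V, S) = (2 + V)/(6 + S)
(o(6, -38) + B) + 2780 = ((2 + 6)/(6 - 38) + 154) + 2780 = (8/(-32) + 154) + 2780 = (-1/32*8 + 154) + 2780 = (-¼ + 154) + 2780 = 615/4 + 2780 = 11735/4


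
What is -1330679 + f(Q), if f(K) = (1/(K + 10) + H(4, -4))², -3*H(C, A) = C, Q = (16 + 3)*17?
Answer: -147557467382/110889 ≈ -1.3307e+6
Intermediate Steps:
Q = 323 (Q = 19*17 = 323)
H(C, A) = -C/3
f(K) = (-4/3 + 1/(10 + K))² (f(K) = (1/(K + 10) - ⅓*4)² = (1/(10 + K) - 4/3)² = (-4/3 + 1/(10 + K))²)
-1330679 + f(Q) = -1330679 + (37 + 4*323)²/(9*(10 + 323)²) = -1330679 + (⅑)*(37 + 1292)²/333² = -1330679 + (⅑)*(1/110889)*1329² = -1330679 + (⅑)*(1/110889)*1766241 = -1330679 + 196249/110889 = -147557467382/110889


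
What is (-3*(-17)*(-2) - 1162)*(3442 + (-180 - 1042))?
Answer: -2806080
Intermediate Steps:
(-3*(-17)*(-2) - 1162)*(3442 + (-180 - 1042)) = (51*(-2) - 1162)*(3442 - 1222) = (-102 - 1162)*2220 = -1264*2220 = -2806080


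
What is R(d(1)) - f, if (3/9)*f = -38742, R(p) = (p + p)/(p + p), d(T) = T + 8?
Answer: 116227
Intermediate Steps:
d(T) = 8 + T
R(p) = 1 (R(p) = (2*p)/((2*p)) = (2*p)*(1/(2*p)) = 1)
f = -116226 (f = 3*(-38742) = -116226)
R(d(1)) - f = 1 - 1*(-116226) = 1 + 116226 = 116227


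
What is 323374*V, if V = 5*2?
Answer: 3233740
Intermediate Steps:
V = 10
323374*V = 323374*10 = 3233740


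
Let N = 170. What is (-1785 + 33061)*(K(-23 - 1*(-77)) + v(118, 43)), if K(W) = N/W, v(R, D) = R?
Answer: 102303796/27 ≈ 3.7890e+6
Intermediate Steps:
K(W) = 170/W
(-1785 + 33061)*(K(-23 - 1*(-77)) + v(118, 43)) = (-1785 + 33061)*(170/(-23 - 1*(-77)) + 118) = 31276*(170/(-23 + 77) + 118) = 31276*(170/54 + 118) = 31276*(170*(1/54) + 118) = 31276*(85/27 + 118) = 31276*(3271/27) = 102303796/27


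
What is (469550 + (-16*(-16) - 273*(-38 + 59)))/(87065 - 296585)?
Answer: -154691/69840 ≈ -2.2149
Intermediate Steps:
(469550 + (-16*(-16) - 273*(-38 + 59)))/(87065 - 296585) = (469550 + (256 - 273*21))/(-209520) = (469550 + (256 - 5733))*(-1/209520) = (469550 - 5477)*(-1/209520) = 464073*(-1/209520) = -154691/69840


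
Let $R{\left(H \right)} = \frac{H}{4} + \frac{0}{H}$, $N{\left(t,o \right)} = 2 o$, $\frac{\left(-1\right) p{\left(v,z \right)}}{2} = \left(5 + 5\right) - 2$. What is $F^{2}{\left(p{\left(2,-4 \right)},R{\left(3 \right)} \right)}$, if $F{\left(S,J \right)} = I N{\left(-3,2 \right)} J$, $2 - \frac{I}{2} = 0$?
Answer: $144$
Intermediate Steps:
$I = 4$ ($I = 4 - 0 = 4 + 0 = 4$)
$p{\left(v,z \right)} = -16$ ($p{\left(v,z \right)} = - 2 \left(\left(5 + 5\right) - 2\right) = - 2 \left(10 - 2\right) = \left(-2\right) 8 = -16$)
$R{\left(H \right)} = \frac{H}{4}$ ($R{\left(H \right)} = H \frac{1}{4} + 0 = \frac{H}{4} + 0 = \frac{H}{4}$)
$F{\left(S,J \right)} = 16 J$ ($F{\left(S,J \right)} = 4 \cdot 2 \cdot 2 J = 4 \cdot 4 J = 16 J$)
$F^{2}{\left(p{\left(2,-4 \right)},R{\left(3 \right)} \right)} = \left(16 \cdot \frac{1}{4} \cdot 3\right)^{2} = \left(16 \cdot \frac{3}{4}\right)^{2} = 12^{2} = 144$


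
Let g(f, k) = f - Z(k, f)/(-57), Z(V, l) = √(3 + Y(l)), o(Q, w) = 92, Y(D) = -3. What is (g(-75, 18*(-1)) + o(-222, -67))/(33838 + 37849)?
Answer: 17/71687 ≈ 0.00023714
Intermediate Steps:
Z(V, l) = 0 (Z(V, l) = √(3 - 3) = √0 = 0)
g(f, k) = f (g(f, k) = f - 0/(-57) = f - 0*(-1)/57 = f - 1*0 = f + 0 = f)
(g(-75, 18*(-1)) + o(-222, -67))/(33838 + 37849) = (-75 + 92)/(33838 + 37849) = 17/71687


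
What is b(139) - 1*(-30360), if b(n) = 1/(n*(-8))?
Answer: 33760319/1112 ≈ 30360.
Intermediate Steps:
b(n) = -1/(8*n) (b(n) = 1/(-8*n) = -1/(8*n))
b(139) - 1*(-30360) = -1/8/139 - 1*(-30360) = -1/8*1/139 + 30360 = -1/1112 + 30360 = 33760319/1112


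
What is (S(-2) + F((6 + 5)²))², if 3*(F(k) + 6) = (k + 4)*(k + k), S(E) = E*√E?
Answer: 913973752/9 - 120928*I*√2/3 ≈ 1.0155e+8 - 57006.0*I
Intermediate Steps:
S(E) = E^(3/2)
F(k) = -6 + 2*k*(4 + k)/3 (F(k) = -6 + ((k + 4)*(k + k))/3 = -6 + ((4 + k)*(2*k))/3 = -6 + (2*k*(4 + k))/3 = -6 + 2*k*(4 + k)/3)
(S(-2) + F((6 + 5)²))² = ((-2)^(3/2) + (-6 + 2*((6 + 5)²)²/3 + 8*(6 + 5)²/3))² = (-2*I*√2 + (-6 + 2*(11²)²/3 + (8/3)*11²))² = (-2*I*√2 + (-6 + (⅔)*121² + (8/3)*121))² = (-2*I*√2 + (-6 + (⅔)*14641 + 968/3))² = (-2*I*√2 + (-6 + 29282/3 + 968/3))² = (-2*I*√2 + 30232/3)² = (30232/3 - 2*I*√2)²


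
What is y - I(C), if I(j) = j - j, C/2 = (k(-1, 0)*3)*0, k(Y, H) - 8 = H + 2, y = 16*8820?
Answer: 141120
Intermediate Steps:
y = 141120
k(Y, H) = 10 + H (k(Y, H) = 8 + (H + 2) = 8 + (2 + H) = 10 + H)
C = 0 (C = 2*(((10 + 0)*3)*0) = 2*((10*3)*0) = 2*(30*0) = 2*0 = 0)
I(j) = 0
y - I(C) = 141120 - 1*0 = 141120 + 0 = 141120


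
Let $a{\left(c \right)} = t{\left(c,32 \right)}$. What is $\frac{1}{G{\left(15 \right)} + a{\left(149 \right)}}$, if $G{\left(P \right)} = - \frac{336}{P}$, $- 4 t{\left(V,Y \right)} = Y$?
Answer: $- \frac{5}{152} \approx -0.032895$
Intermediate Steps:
$t{\left(V,Y \right)} = - \frac{Y}{4}$
$a{\left(c \right)} = -8$ ($a{\left(c \right)} = \left(- \frac{1}{4}\right) 32 = -8$)
$\frac{1}{G{\left(15 \right)} + a{\left(149 \right)}} = \frac{1}{- \frac{336}{15} - 8} = \frac{1}{\left(-336\right) \frac{1}{15} - 8} = \frac{1}{- \frac{112}{5} - 8} = \frac{1}{- \frac{152}{5}} = - \frac{5}{152}$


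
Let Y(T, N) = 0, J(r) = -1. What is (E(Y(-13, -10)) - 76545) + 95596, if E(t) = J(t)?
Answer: 19050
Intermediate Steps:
E(t) = -1
(E(Y(-13, -10)) - 76545) + 95596 = (-1 - 76545) + 95596 = -76546 + 95596 = 19050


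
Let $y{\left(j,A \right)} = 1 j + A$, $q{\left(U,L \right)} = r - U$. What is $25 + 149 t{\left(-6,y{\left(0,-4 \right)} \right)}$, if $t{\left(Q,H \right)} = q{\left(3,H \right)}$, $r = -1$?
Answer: $-571$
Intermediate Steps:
$q{\left(U,L \right)} = -1 - U$
$y{\left(j,A \right)} = A + j$ ($y{\left(j,A \right)} = j + A = A + j$)
$t{\left(Q,H \right)} = -4$ ($t{\left(Q,H \right)} = -1 - 3 = -4$)
$25 + 149 t{\left(-6,y{\left(0,-4 \right)} \right)} = 25 + 149 \left(-4\right) = 25 - 596 = -571$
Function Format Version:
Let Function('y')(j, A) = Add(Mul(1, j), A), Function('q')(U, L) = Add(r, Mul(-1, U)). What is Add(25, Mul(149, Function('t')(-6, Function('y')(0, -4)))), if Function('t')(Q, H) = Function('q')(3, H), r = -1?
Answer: -571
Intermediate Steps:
Function('q')(U, L) = Add(-1, Mul(-1, U))
Function('y')(j, A) = Add(A, j) (Function('y')(j, A) = Add(j, A) = Add(A, j))
Function('t')(Q, H) = -4 (Function('t')(Q, H) = Add(-1, Mul(-1, 3)) = Add(-1, -3) = -4)
Add(25, Mul(149, Function('t')(-6, Function('y')(0, -4)))) = Add(25, Mul(149, -4)) = Add(25, -596) = -571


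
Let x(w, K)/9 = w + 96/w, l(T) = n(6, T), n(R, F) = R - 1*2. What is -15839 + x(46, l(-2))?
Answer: -354343/23 ≈ -15406.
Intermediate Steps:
n(R, F) = -2 + R (n(R, F) = R - 2 = -2 + R)
l(T) = 4 (l(T) = -2 + 6 = 4)
x(w, K) = 9*w + 864/w (x(w, K) = 9*(w + 96/w) = 9*w + 864/w)
-15839 + x(46, l(-2)) = -15839 + (9*46 + 864/46) = -15839 + (414 + 864*(1/46)) = -15839 + (414 + 432/23) = -15839 + 9954/23 = -354343/23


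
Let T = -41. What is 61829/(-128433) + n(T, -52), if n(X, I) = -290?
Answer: -37307399/128433 ≈ -290.48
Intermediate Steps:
61829/(-128433) + n(T, -52) = 61829/(-128433) - 290 = 61829*(-1/128433) - 290 = -61829/128433 - 290 = -37307399/128433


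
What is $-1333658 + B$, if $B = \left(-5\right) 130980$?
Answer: $-1988558$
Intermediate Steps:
$B = -654900$
$-1333658 + B = -1333658 - 654900 = -1988558$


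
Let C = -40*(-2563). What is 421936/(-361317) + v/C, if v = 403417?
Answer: 9318594679/3367474440 ≈ 2.7672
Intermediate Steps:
C = 102520
421936/(-361317) + v/C = 421936/(-361317) + 403417/102520 = 421936*(-1/361317) + 403417*(1/102520) = -421936/361317 + 403417/102520 = 9318594679/3367474440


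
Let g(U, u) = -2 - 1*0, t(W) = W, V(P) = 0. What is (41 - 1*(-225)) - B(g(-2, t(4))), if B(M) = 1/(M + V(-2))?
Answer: 533/2 ≈ 266.50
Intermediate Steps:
g(U, u) = -2 (g(U, u) = -2 + 0 = -2)
B(M) = 1/M (B(M) = 1/(M + 0) = 1/M)
(41 - 1*(-225)) - B(g(-2, t(4))) = (41 - 1*(-225)) - 1/(-2) = (41 + 225) - 1*(-½) = 266 + ½ = 533/2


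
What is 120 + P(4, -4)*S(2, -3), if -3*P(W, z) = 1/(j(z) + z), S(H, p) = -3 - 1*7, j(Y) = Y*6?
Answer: 5035/42 ≈ 119.88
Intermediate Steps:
j(Y) = 6*Y
S(H, p) = -10 (S(H, p) = -3 - 7 = -10)
P(W, z) = -1/(21*z) (P(W, z) = -1/(3*(6*z + z)) = -1/(7*z)/3 = -1/(21*z))
120 + P(4, -4)*S(2, -3) = 120 - 1/21/(-4)*(-10) = 120 - 1/21*(-¼)*(-10) = 120 + (1/84)*(-10) = 120 - 5/42 = 5035/42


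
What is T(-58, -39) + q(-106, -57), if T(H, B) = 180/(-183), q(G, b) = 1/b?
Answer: -3481/3477 ≈ -1.0012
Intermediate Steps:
T(H, B) = -60/61 (T(H, B) = 180*(-1/183) = -60/61)
T(-58, -39) + q(-106, -57) = -60/61 + 1/(-57) = -60/61 - 1/57 = -3481/3477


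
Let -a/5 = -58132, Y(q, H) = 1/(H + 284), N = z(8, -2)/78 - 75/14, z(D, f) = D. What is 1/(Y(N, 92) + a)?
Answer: 376/109288161 ≈ 3.4404e-6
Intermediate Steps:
N = -2869/546 (N = 8/78 - 75/14 = 8*(1/78) - 75*1/14 = 4/39 - 75/14 = -2869/546 ≈ -5.2546)
Y(q, H) = 1/(284 + H)
a = 290660 (a = -5*(-58132) = 290660)
1/(Y(N, 92) + a) = 1/(1/(284 + 92) + 290660) = 1/(1/376 + 290660) = 1/(109288161/376) = 376/109288161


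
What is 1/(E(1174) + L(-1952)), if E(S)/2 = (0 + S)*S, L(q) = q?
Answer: 1/2754600 ≈ 3.6303e-7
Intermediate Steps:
E(S) = 2*S**2 (E(S) = 2*((0 + S)*S) = 2*(S*S) = 2*S**2)
1/(E(1174) + L(-1952)) = 1/(2*1174**2 - 1952) = 1/(2*1378276 - 1952) = 1/(2756552 - 1952) = 1/2754600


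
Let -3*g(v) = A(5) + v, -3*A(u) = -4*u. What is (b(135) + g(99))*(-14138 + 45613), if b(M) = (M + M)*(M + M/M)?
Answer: 10391880425/9 ≈ 1.1547e+9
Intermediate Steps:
A(u) = 4*u/3 (A(u) = -(-4)*u/3 = 4*u/3)
g(v) = -20/9 - v/3 (g(v) = -((4/3)*5 + v)/3 = -(20/3 + v)/3 = -20/9 - v/3)
b(M) = 2*M*(1 + M) (b(M) = (2*M)*(M + 1) = (2*M)*(1 + M) = 2*M*(1 + M))
(b(135) + g(99))*(-14138 + 45613) = (2*135*(1 + 135) + (-20/9 - ⅓*99))*(-14138 + 45613) = (2*135*136 + (-20/9 - 33))*31475 = (36720 - 317/9)*31475 = (330163/9)*31475 = 10391880425/9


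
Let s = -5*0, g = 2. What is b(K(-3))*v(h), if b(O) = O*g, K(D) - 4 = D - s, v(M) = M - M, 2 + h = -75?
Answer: 0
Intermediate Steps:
h = -77 (h = -2 - 75 = -77)
s = 0
v(M) = 0
K(D) = 4 + D (K(D) = 4 + (D - 1*0) = 4 + (D + 0) = 4 + D)
b(O) = 2*O (b(O) = O*2 = 2*O)
b(K(-3))*v(h) = (2*(4 - 3))*0 = (2*1)*0 = 2*0 = 0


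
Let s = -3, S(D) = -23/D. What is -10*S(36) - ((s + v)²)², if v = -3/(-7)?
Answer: -1613453/43218 ≈ -37.333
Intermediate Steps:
v = 3/7 (v = -3*(-⅐) = 3/7 ≈ 0.42857)
-10*S(36) - ((s + v)²)² = -(-230)/36 - ((-3 + 3/7)²)² = -(-230)/36 - ((-18/7)²)² = -10*(-23/36) - (324/49)² = 115/18 - 1*104976/2401 = 115/18 - 104976/2401 = -1613453/43218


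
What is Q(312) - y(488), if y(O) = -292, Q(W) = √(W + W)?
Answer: 292 + 4*√39 ≈ 316.98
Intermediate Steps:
Q(W) = √2*√W (Q(W) = √(2*W) = √2*√W)
Q(312) - y(488) = √2*√312 - 1*(-292) = √2*(2*√78) + 292 = 4*√39 + 292 = 292 + 4*√39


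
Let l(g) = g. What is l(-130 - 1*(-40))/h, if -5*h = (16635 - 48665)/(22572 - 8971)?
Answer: -612045/3203 ≈ -191.08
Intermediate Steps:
h = 6406/13601 (h = -(16635 - 48665)/(5*(22572 - 8971)) = -(-6406)/13601 = -⅕*(-32030/13601) = 6406/13601 ≈ 0.47099)
l(-130 - 1*(-40))/h = (-130 - 1*(-40))/(6406/13601) = (-130 + 40)*(13601/6406) = -90*13601/6406 = -612045/3203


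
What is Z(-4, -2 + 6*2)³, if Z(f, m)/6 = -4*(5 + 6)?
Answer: -18399744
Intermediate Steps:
Z(f, m) = -264 (Z(f, m) = 6*(-4*(5 + 6)) = 6*(-4*11) = 6*(-44) = -264)
Z(-4, -2 + 6*2)³ = (-264)³ = -18399744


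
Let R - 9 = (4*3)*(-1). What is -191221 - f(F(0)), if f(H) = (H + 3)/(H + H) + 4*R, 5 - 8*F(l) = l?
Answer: -1912119/10 ≈ -1.9121e+5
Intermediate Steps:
F(l) = 5/8 - l/8
R = -3 (R = 9 + (4*3)*(-1) = 9 + 12*(-1) = 9 - 12 = -3)
f(H) = -12 + (3 + H)/(2*H) (f(H) = (H + 3)/(H + H) + 4*(-3) = (3 + H)/((2*H)) - 12 = (3 + H)*(1/(2*H)) - 12 = (3 + H)/(2*H) - 12 = -12 + (3 + H)/(2*H))
-191221 - f(F(0)) = -191221 - (3 - 23*(5/8 - ⅛*0))/(2*(5/8 - ⅛*0)) = -191221 - (3 - 23*(5/8 + 0))/(2*(5/8 + 0)) = -191221 - (3 - 23*5/8)/(2*5/8) = -191221 - 8*(3 - 115/8)/(2*5) = -191221 - 8*(-91)/(2*5*8) = -191221 - 1*(-91/10) = -191221 + 91/10 = -1912119/10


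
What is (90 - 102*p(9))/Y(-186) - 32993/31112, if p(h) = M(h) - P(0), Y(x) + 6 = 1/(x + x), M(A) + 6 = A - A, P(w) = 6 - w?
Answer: -15281467865/69473096 ≈ -219.96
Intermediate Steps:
M(A) = -6 (M(A) = -6 + (A - A) = -6 + 0 = -6)
Y(x) = -6 + 1/(2*x) (Y(x) = -6 + 1/(x + x) = -6 + 1/(2*x))
p(h) = -12 (p(h) = -6 - (6 - 1*0) = -6 - (6 + 0) = -6 - 1*6 = -6 - 6 = -12)
(90 - 102*p(9))/Y(-186) - 32993/31112 = (90 - 102*(-12))/(-6 + (1/2)/(-186)) - 32993/31112 = (90 + 1224)/(-6 + (1/2)*(-1/186)) - 32993*1/31112 = 1314/(-6 - 1/372) - 32993/31112 = 1314/(-2233/372) - 32993/31112 = 1314*(-372/2233) - 32993/31112 = -488808/2233 - 32993/31112 = -15281467865/69473096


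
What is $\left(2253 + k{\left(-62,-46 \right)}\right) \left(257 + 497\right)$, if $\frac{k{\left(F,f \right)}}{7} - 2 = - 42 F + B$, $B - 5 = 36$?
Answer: $15669628$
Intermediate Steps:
$B = 41$ ($B = 5 + 36 = 41$)
$k{\left(F,f \right)} = 301 - 294 F$ ($k{\left(F,f \right)} = 14 + 7 \left(- 42 F + 41\right) = 14 + 7 \left(41 - 42 F\right) = 14 - \left(-287 + 294 F\right) = 301 - 294 F$)
$\left(2253 + k{\left(-62,-46 \right)}\right) \left(257 + 497\right) = \left(2253 + \left(301 - -18228\right)\right) \left(257 + 497\right) = \left(2253 + \left(301 + 18228\right)\right) 754 = \left(2253 + 18529\right) 754 = 20782 \cdot 754 = 15669628$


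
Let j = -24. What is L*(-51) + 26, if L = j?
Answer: 1250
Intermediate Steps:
L = -24
L*(-51) + 26 = -24*(-51) + 26 = 1224 + 26 = 1250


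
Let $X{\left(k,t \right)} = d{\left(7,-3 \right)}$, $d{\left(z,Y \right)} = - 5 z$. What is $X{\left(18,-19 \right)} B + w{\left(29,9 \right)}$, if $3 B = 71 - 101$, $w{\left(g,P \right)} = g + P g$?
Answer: $640$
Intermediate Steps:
$X{\left(k,t \right)} = -35$ ($X{\left(k,t \right)} = \left(-5\right) 7 = -35$)
$B = -10$ ($B = \frac{71 - 101}{3} = \frac{1}{3} \left(-30\right) = -10$)
$X{\left(18,-19 \right)} B + w{\left(29,9 \right)} = \left(-35\right) \left(-10\right) + 29 \left(1 + 9\right) = 350 + 29 \cdot 10 = 350 + 290 = 640$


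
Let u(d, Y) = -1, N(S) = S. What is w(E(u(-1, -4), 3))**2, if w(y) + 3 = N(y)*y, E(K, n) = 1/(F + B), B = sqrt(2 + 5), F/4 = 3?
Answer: 3153500368/352275361 + 2695488*sqrt(7)/352275361 ≈ 8.9720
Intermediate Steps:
F = 12 (F = 4*3 = 12)
B = sqrt(7) ≈ 2.6458
E(K, n) = 1/(12 + sqrt(7))
w(y) = -3 + y**2 (w(y) = -3 + y*y = -3 + y**2)
w(E(u(-1, -4), 3))**2 = (-3 + (12/137 - sqrt(7)/137)**2)**2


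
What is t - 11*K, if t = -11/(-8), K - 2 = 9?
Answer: -957/8 ≈ -119.63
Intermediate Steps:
K = 11 (K = 2 + 9 = 11)
t = 11/8 (t = -11*(-⅛) = 11/8 ≈ 1.3750)
t - 11*K = 11/8 - 11*11 = 11/8 - 121 = -957/8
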